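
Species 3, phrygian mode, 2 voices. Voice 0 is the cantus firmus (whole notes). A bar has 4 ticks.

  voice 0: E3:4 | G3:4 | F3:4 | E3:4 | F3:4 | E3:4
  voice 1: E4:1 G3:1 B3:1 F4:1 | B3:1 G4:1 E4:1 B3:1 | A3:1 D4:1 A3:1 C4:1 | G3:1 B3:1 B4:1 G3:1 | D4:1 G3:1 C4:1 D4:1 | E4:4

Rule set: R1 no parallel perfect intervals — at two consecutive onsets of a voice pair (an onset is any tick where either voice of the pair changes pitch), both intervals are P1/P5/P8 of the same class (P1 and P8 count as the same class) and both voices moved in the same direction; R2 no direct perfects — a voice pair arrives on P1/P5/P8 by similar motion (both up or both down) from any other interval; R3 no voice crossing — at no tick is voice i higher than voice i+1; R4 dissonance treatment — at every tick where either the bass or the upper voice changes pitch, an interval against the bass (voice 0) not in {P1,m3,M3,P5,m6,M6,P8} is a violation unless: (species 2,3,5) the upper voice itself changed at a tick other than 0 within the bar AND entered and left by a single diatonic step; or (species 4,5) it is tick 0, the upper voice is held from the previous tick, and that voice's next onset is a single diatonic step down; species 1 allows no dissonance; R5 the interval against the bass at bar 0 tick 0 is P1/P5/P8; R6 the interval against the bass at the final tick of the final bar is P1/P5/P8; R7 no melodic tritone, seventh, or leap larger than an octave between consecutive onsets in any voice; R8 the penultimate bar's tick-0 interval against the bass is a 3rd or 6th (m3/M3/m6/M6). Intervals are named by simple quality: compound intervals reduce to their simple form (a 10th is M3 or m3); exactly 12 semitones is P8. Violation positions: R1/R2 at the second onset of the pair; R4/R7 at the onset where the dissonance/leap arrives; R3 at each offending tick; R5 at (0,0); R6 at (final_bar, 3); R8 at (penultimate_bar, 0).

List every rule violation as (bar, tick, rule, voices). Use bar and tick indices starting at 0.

bar 0: v0=E3 v1=E4 downbeat P8
bar 1: v0=G3 v1=B3 downbeat M3
bar 2: v0=F3 v1=A3 downbeat M3
bar 3: v0=E3 v1=G3 downbeat m3
bar 4: v0=F3 v1=D4 downbeat M6
bar 5: v0=E3 v1=E4 downbeat P8
  -> R4 @ bar 0 tick 3 v(0, 1): E3/F4 m2 untreated
  -> R7 @ bar 0 tick 3 v(1,): B3->F4 leap 6st
  -> R7 @ bar 1 tick 0 v(1,): F4->B3 leap 6st
  -> R7 @ bar 3 tick 3 v(1,): B4->G3 leap 16st
  -> R4 @ bar 4 tick 1 v(0, 1): F3/G3 M2 untreated

(0, 3, R4, (0, 1))
(0, 3, R7, (1,))
(1, 0, R7, (1,))
(3, 3, R7, (1,))
(4, 1, R4, (0, 1))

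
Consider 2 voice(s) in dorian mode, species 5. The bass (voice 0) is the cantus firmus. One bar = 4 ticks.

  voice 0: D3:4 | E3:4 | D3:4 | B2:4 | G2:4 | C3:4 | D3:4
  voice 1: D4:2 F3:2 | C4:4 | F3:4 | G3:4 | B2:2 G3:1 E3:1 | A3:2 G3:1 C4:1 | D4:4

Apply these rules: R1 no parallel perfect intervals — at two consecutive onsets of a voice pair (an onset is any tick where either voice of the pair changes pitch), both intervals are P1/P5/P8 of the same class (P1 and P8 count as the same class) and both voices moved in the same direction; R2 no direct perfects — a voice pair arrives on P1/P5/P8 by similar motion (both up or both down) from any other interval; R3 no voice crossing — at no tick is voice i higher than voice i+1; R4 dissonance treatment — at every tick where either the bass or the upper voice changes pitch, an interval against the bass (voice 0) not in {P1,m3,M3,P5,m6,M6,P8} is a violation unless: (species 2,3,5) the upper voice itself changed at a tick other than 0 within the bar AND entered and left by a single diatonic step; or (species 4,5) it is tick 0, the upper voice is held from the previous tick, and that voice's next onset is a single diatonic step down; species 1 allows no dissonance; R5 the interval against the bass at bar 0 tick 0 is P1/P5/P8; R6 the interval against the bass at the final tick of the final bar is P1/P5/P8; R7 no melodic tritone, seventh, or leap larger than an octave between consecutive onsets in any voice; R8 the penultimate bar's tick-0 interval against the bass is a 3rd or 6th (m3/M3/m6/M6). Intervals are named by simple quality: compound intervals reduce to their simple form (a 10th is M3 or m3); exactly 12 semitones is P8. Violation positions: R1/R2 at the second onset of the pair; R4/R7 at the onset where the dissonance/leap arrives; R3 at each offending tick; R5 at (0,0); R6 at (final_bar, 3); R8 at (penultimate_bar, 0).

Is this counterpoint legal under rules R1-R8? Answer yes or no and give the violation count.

bar 0: v0=D3 v1=D4 (P8)
bar 1: v0=E3 v1=C4 (m6)
bar 2: v0=D3 v1=F3 (m3)
bar 3: v0=B2 v1=G3 (m6)
bar 4: v0=G2 v1=B2 (M3)
bar 5: v0=C3 v1=A3 (M6)
bar 6: v0=D3 v1=D4 (P8)
  R1 @ bar6.0: C3/C4 P8 -> D3/D4 P8 similar

No (1 violations)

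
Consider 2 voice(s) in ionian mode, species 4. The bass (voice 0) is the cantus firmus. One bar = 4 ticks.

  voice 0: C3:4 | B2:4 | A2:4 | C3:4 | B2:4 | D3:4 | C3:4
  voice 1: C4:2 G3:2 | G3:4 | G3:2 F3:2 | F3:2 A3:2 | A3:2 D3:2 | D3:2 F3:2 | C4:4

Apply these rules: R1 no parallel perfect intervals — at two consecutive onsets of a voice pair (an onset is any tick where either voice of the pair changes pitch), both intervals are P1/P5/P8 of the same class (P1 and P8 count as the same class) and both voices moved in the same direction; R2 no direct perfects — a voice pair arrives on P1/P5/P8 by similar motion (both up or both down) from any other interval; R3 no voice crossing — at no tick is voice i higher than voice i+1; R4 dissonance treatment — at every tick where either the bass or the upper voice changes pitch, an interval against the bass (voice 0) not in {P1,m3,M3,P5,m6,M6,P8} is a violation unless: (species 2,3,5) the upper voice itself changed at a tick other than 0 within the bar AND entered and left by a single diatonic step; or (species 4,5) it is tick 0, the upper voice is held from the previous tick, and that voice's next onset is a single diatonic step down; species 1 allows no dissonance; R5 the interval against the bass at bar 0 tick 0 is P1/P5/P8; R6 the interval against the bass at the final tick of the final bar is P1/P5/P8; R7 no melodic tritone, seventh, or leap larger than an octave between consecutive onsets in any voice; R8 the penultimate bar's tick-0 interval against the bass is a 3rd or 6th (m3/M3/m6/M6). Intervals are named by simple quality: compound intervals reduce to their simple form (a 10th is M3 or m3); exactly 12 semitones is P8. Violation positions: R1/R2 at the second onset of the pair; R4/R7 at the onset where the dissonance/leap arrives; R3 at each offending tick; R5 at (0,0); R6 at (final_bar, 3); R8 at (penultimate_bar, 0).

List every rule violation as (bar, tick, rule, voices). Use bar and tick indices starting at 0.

(3, 0, R4, (0, 1))
(4, 0, R4, (0, 1))
(5, 0, R8, (0, 1))

bar 0: v0=C3 v1=C4 downbeat P8
bar 1: v0=B2 v1=G3 downbeat m6
bar 2: v0=A2 v1=G3 downbeat m7
bar 3: v0=C3 v1=F3 downbeat P4
bar 4: v0=B2 v1=A3 downbeat m7
bar 5: v0=D3 v1=D3 downbeat P1
bar 6: v0=C3 v1=C4 downbeat P8
  -> R4 @ bar 3 tick 0 v(0, 1): C3/F3 P4 untreated
  -> R4 @ bar 4 tick 0 v(0, 1): B2/A3 m7 untreated
  -> R8 @ bar 5 tick 0 v(0, 1): penult P1 not 3rd/6th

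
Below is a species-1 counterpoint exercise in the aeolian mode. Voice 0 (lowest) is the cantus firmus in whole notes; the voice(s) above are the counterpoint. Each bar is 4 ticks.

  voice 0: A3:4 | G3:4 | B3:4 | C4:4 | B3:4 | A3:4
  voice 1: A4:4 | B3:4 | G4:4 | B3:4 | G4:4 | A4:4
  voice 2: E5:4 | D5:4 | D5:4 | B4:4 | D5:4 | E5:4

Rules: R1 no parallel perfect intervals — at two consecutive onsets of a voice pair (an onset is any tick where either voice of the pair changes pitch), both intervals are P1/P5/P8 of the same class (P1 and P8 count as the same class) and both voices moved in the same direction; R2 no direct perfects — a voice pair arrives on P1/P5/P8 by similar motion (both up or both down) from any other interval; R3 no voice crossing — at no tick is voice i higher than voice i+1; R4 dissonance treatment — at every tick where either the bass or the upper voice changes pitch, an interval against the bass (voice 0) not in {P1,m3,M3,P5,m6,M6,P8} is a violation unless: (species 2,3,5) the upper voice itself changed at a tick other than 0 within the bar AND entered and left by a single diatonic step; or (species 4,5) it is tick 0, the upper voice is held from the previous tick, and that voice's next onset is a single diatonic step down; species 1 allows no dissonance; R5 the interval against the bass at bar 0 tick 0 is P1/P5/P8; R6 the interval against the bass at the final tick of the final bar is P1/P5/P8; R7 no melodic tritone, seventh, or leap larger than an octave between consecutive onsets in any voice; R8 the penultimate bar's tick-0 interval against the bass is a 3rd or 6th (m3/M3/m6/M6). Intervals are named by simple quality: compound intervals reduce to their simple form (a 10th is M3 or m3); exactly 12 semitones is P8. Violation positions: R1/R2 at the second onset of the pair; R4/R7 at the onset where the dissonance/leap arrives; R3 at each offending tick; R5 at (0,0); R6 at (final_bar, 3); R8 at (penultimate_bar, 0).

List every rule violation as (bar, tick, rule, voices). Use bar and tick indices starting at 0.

bar 0: v0=A3 v1=A4 v2=E5 downbeat P5
bar 1: v0=G3 v1=B3 v2=D5 downbeat P5
bar 2: v0=B3 v1=G4 v2=D5 downbeat m3
bar 3: v0=C4 v1=B3 v2=B4 downbeat M7
bar 4: v0=B3 v1=G4 v2=D5 downbeat m3
bar 5: v0=A3 v1=A4 v2=E5 downbeat P5
  -> R1 @ bar 1 tick 0 v(0, 2): A3/E5 P5 -> G3/D5 P5 similar
  -> R7 @ bar 1 tick 0 v(1,): A4->B3 leap 10st
  -> R2 @ bar 3 tick 0 v(1, 2): G4/D5 P5 -> B3/B4 P8 similar
  -> R3 @ bar 3 tick 0 v(0, 1): C4 above B3
  -> R4 @ bar 3 tick 0 v(0, 1): C4/B3 m2 untreated
  -> R4 @ bar 3 tick 0 v(0, 2): C4/B4 M7 untreated
  -> R3 @ bar 3 tick 1 v(0, 1): C4 above B3
  -> R3 @ bar 3 tick 2 v(0, 1): C4 above B3
  -> R3 @ bar 3 tick 3 v(0, 1): C4 above B3
  -> R2 @ bar 4 tick 0 v(1, 2): B3/B4 P8 -> G4/D5 P5 similar
  -> R1 @ bar 5 tick 0 v(1, 2): G4/D5 P5 -> A4/E5 P5 similar

(1, 0, R1, (0, 2))
(1, 0, R7, (1,))
(3, 0, R2, (1, 2))
(3, 0, R3, (0, 1))
(3, 0, R4, (0, 1))
(3, 0, R4, (0, 2))
(3, 1, R3, (0, 1))
(3, 2, R3, (0, 1))
(3, 3, R3, (0, 1))
(4, 0, R2, (1, 2))
(5, 0, R1, (1, 2))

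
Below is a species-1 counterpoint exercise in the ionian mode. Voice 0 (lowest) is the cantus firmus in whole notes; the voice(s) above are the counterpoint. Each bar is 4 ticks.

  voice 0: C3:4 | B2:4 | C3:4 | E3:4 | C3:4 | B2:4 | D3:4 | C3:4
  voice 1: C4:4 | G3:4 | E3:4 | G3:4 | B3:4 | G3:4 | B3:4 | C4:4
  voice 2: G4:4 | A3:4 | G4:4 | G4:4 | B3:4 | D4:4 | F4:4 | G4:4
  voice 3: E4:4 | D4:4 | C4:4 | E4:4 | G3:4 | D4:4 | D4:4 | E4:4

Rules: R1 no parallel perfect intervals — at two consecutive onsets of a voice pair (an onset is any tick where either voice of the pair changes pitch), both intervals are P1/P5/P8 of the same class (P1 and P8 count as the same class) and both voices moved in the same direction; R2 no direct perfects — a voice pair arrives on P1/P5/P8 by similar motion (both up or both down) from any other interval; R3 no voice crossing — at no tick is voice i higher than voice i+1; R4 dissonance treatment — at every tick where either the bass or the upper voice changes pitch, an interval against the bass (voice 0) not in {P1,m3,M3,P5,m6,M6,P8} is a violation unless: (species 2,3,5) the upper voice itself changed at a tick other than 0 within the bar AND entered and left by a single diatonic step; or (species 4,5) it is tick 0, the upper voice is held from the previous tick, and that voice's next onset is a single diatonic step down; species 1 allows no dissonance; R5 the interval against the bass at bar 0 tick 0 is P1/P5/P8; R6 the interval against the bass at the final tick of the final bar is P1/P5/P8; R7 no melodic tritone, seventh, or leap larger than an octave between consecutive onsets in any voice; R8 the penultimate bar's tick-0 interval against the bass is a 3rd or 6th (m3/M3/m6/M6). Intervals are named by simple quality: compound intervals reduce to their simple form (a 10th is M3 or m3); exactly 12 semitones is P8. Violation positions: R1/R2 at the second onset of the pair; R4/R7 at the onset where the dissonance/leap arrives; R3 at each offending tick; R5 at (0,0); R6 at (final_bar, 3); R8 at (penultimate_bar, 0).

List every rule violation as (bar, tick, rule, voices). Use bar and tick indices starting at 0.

bar 0: v0=C3 v1=C4 v2=G4 v3=E4 downbeat M3
bar 1: v0=B2 v1=G3 v2=A3 v3=D4 downbeat m3
bar 2: v0=C3 v1=E3 v2=G4 v3=C4 downbeat P8
bar 3: v0=E3 v1=G3 v2=G4 v3=E4 downbeat P8
bar 4: v0=C3 v1=B3 v2=B3 v3=G3 downbeat P5
bar 5: v0=B2 v1=G3 v2=D4 v3=D4 downbeat m3
bar 6: v0=D3 v1=B3 v2=F4 v3=D4 downbeat P8
bar 7: v0=C3 v1=C4 v2=G4 v3=E4 downbeat M3
  -> R3 @ bar 0 tick 0 v(2, 3): G4 above E4
  -> R5 @ bar 0 tick 0 v(0, 3): opens on M3
  -> R3 @ bar 0 tick 1 v(2, 3): G4 above E4
  -> R3 @ bar 0 tick 2 v(2, 3): G4 above E4
  -> R3 @ bar 0 tick 3 v(2, 3): G4 above E4
  -> R2 @ bar 1 tick 0 v(1, 3): C4/E4 M3 -> G3/D4 P5 similar
  -> R4 @ bar 1 tick 0 v(0, 2): B2/A3 m7 untreated
  -> R7 @ bar 1 tick 0 v(2,): G4->A3 leap 10st
  -> R2 @ bar 2 tick 0 v(0, 2): B2/A3 m7 -> C3/G4 P5 similar
  -> R3 @ bar 2 tick 0 v(2, 3): G4 above C4
  -> R7 @ bar 2 tick 0 v(2,): A3->G4 leap 10st
  -> R3 @ bar 2 tick 1 v(2, 3): G4 above C4
  -> R3 @ bar 2 tick 2 v(2, 3): G4 above C4
  -> R3 @ bar 2 tick 3 v(2, 3): G4 above C4
  -> R1 @ bar 3 tick 0 v(0, 3): C3/C4 P8 -> E3/E4 P8 similar
  -> R3 @ bar 3 tick 0 v(2, 3): G4 above E4
  -> R3 @ bar 3 tick 1 v(2, 3): G4 above E4
  -> R3 @ bar 3 tick 2 v(2, 3): G4 above E4
  -> R3 @ bar 3 tick 3 v(2, 3): G4 above E4
  -> R2 @ bar 4 tick 0 v(0, 3): E3/E4 P8 -> C3/G3 P5 similar
  -> R3 @ bar 4 tick 0 v(2, 3): B3 above G3
  -> R4 @ bar 4 tick 0 v(0, 1): C3/B3 M7 untreated
  -> R4 @ bar 4 tick 0 v(0, 2): C3/B3 M7 untreated
  -> R3 @ bar 4 tick 1 v(2, 3): B3 above G3
  -> R3 @ bar 4 tick 2 v(2, 3): B3 above G3
  -> R3 @ bar 4 tick 3 v(2, 3): B3 above G3
  -> R2 @ bar 5 tick 0 v(2, 3): B3/G3 M3 -> D4/D4 P1 similar
  -> R3 @ bar 6 tick 0 v(2, 3): F4 above D4
  -> R8 @ bar 6 tick 0 v(0, 3): penult P8 not 3rd/6th
  -> R3 @ bar 6 tick 1 v(2, 3): F4 above D4
  -> R3 @ bar 6 tick 2 v(2, 3): F4 above D4
  -> R3 @ bar 6 tick 3 v(2, 3): F4 above D4
  -> R2 @ bar 7 tick 0 v(1, 2): B3/F4 TT -> C4/G4 P5 similar
  -> R3 @ bar 7 tick 0 v(2, 3): G4 above E4
  -> R3 @ bar 7 tick 1 v(2, 3): G4 above E4
  -> R3 @ bar 7 tick 2 v(2, 3): G4 above E4
  -> R3 @ bar 7 tick 3 v(2, 3): G4 above E4
  -> R6 @ bar 7 tick 3 v(0, 3): closes on M3

(0, 0, R3, (2, 3))
(0, 0, R5, (0, 3))
(0, 1, R3, (2, 3))
(0, 2, R3, (2, 3))
(0, 3, R3, (2, 3))
(1, 0, R2, (1, 3))
(1, 0, R4, (0, 2))
(1, 0, R7, (2,))
(2, 0, R2, (0, 2))
(2, 0, R3, (2, 3))
(2, 0, R7, (2,))
(2, 1, R3, (2, 3))
(2, 2, R3, (2, 3))
(2, 3, R3, (2, 3))
(3, 0, R1, (0, 3))
(3, 0, R3, (2, 3))
(3, 1, R3, (2, 3))
(3, 2, R3, (2, 3))
(3, 3, R3, (2, 3))
(4, 0, R2, (0, 3))
(4, 0, R3, (2, 3))
(4, 0, R4, (0, 1))
(4, 0, R4, (0, 2))
(4, 1, R3, (2, 3))
(4, 2, R3, (2, 3))
(4, 3, R3, (2, 3))
(5, 0, R2, (2, 3))
(6, 0, R3, (2, 3))
(6, 0, R8, (0, 3))
(6, 1, R3, (2, 3))
(6, 2, R3, (2, 3))
(6, 3, R3, (2, 3))
(7, 0, R2, (1, 2))
(7, 0, R3, (2, 3))
(7, 1, R3, (2, 3))
(7, 2, R3, (2, 3))
(7, 3, R3, (2, 3))
(7, 3, R6, (0, 3))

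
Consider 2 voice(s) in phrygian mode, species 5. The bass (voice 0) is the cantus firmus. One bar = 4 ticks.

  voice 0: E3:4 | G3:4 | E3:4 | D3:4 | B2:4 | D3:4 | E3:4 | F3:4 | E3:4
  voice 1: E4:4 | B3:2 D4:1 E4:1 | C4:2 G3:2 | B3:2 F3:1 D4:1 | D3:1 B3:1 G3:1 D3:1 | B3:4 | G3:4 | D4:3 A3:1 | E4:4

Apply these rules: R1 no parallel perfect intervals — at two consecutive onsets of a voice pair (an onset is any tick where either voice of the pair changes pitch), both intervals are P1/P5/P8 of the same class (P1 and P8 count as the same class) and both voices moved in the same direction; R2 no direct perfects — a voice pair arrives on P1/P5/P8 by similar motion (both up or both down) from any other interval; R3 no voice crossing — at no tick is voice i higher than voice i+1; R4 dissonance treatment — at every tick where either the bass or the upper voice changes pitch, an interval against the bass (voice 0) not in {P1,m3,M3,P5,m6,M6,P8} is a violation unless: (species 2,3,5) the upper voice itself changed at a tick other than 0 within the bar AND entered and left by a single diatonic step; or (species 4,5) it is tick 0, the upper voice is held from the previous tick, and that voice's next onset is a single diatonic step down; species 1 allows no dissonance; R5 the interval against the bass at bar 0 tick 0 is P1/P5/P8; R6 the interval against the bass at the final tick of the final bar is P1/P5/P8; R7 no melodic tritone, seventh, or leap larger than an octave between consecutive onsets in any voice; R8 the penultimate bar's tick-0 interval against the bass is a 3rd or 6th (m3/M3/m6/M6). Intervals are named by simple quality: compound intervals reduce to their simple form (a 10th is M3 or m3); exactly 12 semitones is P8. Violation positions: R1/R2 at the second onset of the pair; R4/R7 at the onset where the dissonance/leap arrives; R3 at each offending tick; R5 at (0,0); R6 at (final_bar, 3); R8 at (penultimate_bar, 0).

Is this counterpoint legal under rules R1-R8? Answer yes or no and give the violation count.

No (1 violations)

bar 0: v0=E3 v1=E4 (P8)
bar 1: v0=G3 v1=B3 (M3)
bar 2: v0=E3 v1=C4 (m6)
bar 3: v0=D3 v1=B3 (M6)
bar 4: v0=B2 v1=D3 (m3)
bar 5: v0=D3 v1=B3 (M6)
bar 6: v0=E3 v1=G3 (m3)
bar 7: v0=F3 v1=D4 (M6)
bar 8: v0=E3 v1=E4 (P8)
  R7 @ bar3.2: B3->F3 leap 6st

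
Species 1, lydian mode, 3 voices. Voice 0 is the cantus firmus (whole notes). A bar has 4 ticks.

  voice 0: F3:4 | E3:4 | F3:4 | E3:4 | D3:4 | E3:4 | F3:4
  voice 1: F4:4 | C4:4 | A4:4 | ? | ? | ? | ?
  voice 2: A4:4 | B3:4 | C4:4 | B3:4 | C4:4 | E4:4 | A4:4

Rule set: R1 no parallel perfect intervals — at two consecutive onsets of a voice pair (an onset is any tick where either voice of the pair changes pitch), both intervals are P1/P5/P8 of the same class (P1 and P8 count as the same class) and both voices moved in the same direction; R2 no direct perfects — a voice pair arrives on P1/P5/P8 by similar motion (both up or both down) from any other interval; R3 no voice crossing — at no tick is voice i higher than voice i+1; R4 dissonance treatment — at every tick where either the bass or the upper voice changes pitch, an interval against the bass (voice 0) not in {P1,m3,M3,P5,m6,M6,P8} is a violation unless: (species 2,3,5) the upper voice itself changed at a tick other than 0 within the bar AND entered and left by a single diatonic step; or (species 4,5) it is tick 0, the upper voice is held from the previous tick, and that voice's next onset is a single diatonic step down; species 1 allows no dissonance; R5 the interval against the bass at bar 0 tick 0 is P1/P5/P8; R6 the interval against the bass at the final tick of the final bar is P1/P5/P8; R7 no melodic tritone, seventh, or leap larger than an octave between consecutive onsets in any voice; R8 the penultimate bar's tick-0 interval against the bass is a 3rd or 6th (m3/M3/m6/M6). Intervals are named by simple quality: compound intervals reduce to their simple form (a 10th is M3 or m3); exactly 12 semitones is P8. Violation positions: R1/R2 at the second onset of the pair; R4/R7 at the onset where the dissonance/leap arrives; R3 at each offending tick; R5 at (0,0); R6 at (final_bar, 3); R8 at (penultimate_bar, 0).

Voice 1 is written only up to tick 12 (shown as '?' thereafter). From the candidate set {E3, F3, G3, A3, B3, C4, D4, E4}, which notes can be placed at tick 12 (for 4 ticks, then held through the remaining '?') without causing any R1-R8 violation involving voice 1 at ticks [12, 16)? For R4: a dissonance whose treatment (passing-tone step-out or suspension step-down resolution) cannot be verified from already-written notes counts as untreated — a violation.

E3: violates R2,R7
F3: violates R4,R7
G3: violates R7
A3: violates R4
B3: violates R2,R7
C4: violates R3
D4: violates R3,R4
E4: violates R2,R3

{}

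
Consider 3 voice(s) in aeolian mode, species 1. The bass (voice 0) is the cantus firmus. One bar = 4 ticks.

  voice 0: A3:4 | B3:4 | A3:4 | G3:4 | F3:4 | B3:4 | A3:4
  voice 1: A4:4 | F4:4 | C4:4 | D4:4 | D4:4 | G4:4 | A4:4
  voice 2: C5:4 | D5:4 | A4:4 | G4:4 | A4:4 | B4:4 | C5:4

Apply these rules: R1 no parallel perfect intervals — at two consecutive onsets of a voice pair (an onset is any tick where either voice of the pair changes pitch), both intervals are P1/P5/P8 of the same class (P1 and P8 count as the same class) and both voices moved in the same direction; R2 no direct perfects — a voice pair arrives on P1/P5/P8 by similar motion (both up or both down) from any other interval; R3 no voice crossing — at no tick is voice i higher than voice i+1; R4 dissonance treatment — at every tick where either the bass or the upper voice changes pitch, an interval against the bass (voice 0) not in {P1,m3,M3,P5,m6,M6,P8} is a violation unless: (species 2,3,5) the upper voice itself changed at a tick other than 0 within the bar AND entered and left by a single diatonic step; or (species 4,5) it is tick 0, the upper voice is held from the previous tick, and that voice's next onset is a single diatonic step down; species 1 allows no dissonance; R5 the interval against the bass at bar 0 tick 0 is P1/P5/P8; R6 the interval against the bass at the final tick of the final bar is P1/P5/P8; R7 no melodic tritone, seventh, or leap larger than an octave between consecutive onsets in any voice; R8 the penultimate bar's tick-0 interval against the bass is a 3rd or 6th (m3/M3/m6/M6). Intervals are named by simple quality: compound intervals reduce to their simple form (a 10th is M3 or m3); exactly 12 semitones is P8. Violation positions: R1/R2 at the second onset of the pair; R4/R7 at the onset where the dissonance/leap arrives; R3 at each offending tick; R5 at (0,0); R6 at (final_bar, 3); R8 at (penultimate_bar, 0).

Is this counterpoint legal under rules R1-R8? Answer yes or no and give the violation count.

No (8 violations)

bar 0: v0=A3 v1=A4 v2=C5 (m3)
bar 1: v0=B3 v1=F4 v2=D5 (m3)
bar 2: v0=A3 v1=C4 v2=A4 (P8)
bar 3: v0=G3 v1=D4 v2=G4 (P8)
bar 4: v0=F3 v1=D4 v2=A4 (M3)
bar 5: v0=B3 v1=G4 v2=B4 (P8)
bar 6: v0=A3 v1=A4 v2=C5 (m3)
  R5 @ bar0.0: opens on m3
  R4 @ bar1.0: B3/F4 TT untreated
  R2 @ bar2.0: B3/D5 m3 -> A3/A4 P8 similar
  R1 @ bar3.0: A3/A4 P8 -> G3/G4 P8 similar
  R2 @ bar5.0: F3/A4 M3 -> B3/B4 P8 similar
  R7 @ bar5.0: F3->B3 leap 6st
  R8 @ bar5.0: penult P8 not 3rd/6th
  R6 @ bar6.3: closes on m3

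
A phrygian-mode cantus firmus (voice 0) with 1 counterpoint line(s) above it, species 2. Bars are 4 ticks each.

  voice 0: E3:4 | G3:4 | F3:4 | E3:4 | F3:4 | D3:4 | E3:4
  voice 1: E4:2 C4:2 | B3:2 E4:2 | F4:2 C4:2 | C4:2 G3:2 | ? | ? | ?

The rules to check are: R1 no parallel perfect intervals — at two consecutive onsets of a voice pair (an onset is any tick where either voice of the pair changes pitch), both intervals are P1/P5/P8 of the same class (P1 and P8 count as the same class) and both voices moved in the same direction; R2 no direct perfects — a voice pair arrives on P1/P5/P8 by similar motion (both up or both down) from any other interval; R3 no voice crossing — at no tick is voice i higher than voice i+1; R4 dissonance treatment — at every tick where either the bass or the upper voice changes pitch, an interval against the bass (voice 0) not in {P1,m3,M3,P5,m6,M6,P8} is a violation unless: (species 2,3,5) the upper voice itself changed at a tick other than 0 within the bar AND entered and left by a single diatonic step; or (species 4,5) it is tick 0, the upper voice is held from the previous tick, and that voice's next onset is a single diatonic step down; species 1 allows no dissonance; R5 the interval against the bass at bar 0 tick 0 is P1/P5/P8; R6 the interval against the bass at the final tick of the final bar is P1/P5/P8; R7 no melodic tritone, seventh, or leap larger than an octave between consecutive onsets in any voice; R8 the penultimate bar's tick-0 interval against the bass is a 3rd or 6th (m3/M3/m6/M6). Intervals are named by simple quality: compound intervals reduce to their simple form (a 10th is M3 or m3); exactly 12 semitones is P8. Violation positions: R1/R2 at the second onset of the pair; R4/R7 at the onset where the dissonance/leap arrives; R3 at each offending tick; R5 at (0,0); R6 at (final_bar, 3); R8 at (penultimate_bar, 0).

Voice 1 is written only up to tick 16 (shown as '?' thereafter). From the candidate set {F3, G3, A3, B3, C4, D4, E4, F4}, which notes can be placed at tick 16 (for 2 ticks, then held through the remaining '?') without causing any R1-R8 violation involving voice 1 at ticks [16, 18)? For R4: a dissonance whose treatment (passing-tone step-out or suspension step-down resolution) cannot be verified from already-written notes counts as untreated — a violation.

{A3, D4, F3}

F3: legal
G3: violates R4
A3: legal
B3: violates R4
C4: violates R2
D4: legal
E4: violates R4
F4: violates R2,R7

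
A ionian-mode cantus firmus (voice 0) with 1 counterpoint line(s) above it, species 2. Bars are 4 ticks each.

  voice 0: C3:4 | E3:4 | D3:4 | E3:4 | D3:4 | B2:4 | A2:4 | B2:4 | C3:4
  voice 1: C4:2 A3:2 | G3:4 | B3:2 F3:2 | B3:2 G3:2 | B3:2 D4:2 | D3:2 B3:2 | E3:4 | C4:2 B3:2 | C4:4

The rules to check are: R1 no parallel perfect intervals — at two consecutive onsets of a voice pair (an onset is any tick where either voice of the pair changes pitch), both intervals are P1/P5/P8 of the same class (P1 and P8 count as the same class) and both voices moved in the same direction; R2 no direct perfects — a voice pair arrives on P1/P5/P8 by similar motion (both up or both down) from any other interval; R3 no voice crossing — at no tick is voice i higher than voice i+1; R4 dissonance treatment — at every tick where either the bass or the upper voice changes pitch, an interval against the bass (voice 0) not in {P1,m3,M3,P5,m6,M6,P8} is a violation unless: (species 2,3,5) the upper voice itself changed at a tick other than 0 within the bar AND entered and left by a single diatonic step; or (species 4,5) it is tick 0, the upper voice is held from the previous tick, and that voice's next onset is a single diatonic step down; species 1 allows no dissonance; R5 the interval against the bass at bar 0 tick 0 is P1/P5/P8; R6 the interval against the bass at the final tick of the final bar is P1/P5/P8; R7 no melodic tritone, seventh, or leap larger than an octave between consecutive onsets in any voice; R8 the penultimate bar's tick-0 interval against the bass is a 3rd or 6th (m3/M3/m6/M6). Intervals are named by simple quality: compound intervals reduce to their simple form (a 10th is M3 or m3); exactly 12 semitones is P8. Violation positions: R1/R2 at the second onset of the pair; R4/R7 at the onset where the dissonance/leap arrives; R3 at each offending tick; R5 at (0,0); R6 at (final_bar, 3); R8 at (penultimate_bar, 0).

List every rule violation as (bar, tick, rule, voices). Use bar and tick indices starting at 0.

(2, 2, R7, (1,))
(3, 0, R2, (0, 1))
(3, 0, R7, (1,))
(6, 0, R2, (0, 1))
(7, 0, R4, (0, 1))
(7, 0, R8, (0, 1))
(8, 0, R1, (0, 1))

bar 0: v0=C3 v1=C4 downbeat P8
bar 1: v0=E3 v1=G3 downbeat m3
bar 2: v0=D3 v1=B3 downbeat M6
bar 3: v0=E3 v1=B3 downbeat P5
bar 4: v0=D3 v1=B3 downbeat M6
bar 5: v0=B2 v1=D3 downbeat m3
bar 6: v0=A2 v1=E3 downbeat P5
bar 7: v0=B2 v1=C4 downbeat m2
bar 8: v0=C3 v1=C4 downbeat P8
  -> R7 @ bar 2 tick 2 v(1,): B3->F3 leap 6st
  -> R2 @ bar 3 tick 0 v(0, 1): D3/F3 m3 -> E3/B3 P5 similar
  -> R7 @ bar 3 tick 0 v(1,): F3->B3 leap 6st
  -> R2 @ bar 6 tick 0 v(0, 1): B2/B3 P8 -> A2/E3 P5 similar
  -> R4 @ bar 7 tick 0 v(0, 1): B2/C4 m2 untreated
  -> R8 @ bar 7 tick 0 v(0, 1): penult m2 not 3rd/6th
  -> R1 @ bar 8 tick 0 v(0, 1): B2/B3 P8 -> C3/C4 P8 similar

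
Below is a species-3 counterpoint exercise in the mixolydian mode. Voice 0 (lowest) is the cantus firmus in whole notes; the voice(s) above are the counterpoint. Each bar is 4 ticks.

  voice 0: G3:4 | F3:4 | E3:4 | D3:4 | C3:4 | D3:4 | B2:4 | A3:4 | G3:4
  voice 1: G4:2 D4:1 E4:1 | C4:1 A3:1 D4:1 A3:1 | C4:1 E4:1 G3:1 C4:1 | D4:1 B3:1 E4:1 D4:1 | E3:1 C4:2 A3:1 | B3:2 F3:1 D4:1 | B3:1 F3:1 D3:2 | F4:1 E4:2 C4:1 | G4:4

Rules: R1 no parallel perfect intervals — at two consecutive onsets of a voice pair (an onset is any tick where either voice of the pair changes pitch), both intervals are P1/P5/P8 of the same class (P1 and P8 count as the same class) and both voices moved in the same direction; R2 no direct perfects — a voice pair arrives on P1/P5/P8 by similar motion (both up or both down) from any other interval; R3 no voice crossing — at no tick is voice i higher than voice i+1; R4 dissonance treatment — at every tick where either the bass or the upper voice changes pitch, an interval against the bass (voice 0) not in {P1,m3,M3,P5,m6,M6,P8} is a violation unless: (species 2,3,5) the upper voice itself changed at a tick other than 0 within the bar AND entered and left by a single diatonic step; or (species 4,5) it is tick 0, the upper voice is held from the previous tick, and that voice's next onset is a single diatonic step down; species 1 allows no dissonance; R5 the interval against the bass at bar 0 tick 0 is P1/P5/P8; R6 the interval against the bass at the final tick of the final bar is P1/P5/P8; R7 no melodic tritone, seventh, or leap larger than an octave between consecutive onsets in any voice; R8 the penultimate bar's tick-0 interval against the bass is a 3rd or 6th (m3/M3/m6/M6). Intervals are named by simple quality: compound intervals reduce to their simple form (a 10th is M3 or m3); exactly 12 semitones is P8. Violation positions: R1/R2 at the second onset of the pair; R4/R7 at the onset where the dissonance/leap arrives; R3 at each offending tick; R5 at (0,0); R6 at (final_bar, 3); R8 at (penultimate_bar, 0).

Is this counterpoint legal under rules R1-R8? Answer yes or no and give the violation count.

bar 0: v0=G3 v1=G4 (P8)
bar 1: v0=F3 v1=C4 (P5)
bar 2: v0=E3 v1=C4 (m6)
bar 3: v0=D3 v1=D4 (P8)
bar 4: v0=C3 v1=E3 (M3)
bar 5: v0=D3 v1=B3 (M6)
bar 6: v0=B2 v1=B3 (P8)
bar 7: v0=A3 v1=F4 (m6)
bar 8: v0=G3 v1=G4 (P8)
  R2 @ bar1.0: G3/E4 M6 -> F3/C4 P5 similar
  R4 @ bar3.2: D3/E4 M2 untreated
  R7 @ bar4.0: D4->E3 leap 10st
  R7 @ bar5.2: B3->F3 leap 6st
  R1 @ bar6.0: D3/D4 P8 -> B2/B3 P8 similar
  R4 @ bar6.1: B2/F3 TT untreated
  R7 @ bar6.1: B3->F3 leap 6st
  R7 @ bar7.0: B2->A3 leap 10st
  R7 @ bar7.0: D3->F4 leap 15st

No (9 violations)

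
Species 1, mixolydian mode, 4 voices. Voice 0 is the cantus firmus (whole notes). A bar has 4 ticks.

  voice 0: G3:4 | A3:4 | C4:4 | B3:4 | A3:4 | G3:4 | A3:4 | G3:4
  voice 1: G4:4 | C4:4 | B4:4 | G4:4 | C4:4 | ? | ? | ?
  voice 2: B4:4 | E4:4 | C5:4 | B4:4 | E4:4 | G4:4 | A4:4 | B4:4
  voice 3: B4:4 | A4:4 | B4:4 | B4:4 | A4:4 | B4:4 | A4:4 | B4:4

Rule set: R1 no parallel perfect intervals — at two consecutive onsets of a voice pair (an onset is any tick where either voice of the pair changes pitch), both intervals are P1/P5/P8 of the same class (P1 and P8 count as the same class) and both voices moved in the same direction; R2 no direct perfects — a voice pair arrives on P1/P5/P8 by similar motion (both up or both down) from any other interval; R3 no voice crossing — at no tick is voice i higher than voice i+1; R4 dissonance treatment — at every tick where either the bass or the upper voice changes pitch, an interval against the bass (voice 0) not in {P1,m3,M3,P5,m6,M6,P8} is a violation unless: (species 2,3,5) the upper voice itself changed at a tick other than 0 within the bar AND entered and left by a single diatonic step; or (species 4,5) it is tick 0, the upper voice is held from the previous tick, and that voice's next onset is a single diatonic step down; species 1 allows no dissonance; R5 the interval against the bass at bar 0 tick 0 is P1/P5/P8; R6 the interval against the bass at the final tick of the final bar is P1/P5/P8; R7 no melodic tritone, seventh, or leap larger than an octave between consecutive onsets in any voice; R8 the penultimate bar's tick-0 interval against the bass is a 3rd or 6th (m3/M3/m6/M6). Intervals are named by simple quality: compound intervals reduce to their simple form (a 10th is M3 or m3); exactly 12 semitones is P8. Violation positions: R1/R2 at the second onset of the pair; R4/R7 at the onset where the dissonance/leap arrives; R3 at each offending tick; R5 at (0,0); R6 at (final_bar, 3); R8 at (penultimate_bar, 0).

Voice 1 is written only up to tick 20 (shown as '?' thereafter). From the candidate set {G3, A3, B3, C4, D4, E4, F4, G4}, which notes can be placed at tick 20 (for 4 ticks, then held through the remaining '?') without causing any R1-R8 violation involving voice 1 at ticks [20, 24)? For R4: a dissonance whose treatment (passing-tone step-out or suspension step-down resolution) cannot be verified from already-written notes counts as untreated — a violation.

{B3, D4}

G3: violates R2
A3: violates R4
B3: legal
C4: violates R4
D4: legal
E4: violates R2
F4: violates R4
G4: violates R2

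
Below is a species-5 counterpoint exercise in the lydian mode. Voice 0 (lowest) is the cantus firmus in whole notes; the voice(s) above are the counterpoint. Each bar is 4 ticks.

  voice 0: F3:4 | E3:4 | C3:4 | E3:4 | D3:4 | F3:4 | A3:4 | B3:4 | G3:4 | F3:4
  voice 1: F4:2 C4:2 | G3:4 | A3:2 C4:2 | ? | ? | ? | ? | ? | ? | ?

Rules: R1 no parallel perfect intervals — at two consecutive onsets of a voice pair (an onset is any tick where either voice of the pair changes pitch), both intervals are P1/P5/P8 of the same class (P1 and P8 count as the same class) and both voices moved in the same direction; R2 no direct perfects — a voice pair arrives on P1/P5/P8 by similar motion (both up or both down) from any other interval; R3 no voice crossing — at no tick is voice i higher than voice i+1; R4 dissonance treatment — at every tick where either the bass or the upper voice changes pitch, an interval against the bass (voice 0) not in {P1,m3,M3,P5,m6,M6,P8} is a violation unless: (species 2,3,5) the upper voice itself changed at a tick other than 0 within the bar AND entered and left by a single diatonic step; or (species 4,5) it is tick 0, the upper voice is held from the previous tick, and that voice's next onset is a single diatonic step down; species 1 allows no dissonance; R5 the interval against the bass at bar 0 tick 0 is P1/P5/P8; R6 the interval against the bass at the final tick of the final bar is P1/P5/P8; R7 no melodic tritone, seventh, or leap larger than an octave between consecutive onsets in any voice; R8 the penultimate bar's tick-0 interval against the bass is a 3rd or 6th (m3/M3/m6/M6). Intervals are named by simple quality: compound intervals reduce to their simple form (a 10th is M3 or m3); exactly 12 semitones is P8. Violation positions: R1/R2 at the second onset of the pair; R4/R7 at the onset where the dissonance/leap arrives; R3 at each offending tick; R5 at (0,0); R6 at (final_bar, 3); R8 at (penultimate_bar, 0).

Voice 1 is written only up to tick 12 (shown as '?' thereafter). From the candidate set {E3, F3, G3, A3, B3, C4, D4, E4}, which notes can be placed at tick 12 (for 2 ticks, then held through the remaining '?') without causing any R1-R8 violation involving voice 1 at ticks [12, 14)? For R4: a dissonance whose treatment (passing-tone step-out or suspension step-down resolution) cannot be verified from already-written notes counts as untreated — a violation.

{B3, C4, E3, G3}

E3: legal
F3: violates R4
G3: legal
A3: violates R4
B3: legal
C4: legal
D4: violates R4
E4: violates R1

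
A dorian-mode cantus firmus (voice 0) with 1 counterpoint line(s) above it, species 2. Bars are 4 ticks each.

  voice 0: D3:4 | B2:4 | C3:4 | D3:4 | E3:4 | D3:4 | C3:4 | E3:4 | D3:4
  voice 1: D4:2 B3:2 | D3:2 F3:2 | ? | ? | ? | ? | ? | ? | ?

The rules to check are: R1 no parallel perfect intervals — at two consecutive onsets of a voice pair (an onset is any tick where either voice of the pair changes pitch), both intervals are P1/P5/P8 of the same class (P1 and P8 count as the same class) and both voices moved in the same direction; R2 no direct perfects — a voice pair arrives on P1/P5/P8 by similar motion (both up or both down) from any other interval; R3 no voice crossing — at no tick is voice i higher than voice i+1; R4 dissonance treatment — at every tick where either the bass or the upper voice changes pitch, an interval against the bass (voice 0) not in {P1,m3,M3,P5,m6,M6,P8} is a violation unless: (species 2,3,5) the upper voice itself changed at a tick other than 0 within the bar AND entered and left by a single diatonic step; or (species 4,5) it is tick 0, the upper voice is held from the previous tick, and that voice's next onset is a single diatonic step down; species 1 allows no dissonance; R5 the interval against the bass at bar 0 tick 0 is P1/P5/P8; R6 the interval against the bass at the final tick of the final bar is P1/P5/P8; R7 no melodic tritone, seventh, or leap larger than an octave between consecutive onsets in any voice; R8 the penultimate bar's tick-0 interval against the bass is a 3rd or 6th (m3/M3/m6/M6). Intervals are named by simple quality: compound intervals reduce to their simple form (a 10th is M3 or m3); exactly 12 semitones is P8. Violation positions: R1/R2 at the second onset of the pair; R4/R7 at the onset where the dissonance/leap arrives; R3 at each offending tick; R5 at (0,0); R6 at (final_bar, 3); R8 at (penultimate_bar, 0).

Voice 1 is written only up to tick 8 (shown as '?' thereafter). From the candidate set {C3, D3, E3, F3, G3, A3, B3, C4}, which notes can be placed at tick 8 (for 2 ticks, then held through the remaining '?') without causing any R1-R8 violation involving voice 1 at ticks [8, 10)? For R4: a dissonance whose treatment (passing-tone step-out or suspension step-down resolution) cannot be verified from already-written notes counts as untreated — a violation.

C3: legal
D3: violates R4
E3: legal
F3: violates R4
G3: violates R2
A3: legal
B3: violates R4,R7
C4: violates R2

{A3, C3, E3}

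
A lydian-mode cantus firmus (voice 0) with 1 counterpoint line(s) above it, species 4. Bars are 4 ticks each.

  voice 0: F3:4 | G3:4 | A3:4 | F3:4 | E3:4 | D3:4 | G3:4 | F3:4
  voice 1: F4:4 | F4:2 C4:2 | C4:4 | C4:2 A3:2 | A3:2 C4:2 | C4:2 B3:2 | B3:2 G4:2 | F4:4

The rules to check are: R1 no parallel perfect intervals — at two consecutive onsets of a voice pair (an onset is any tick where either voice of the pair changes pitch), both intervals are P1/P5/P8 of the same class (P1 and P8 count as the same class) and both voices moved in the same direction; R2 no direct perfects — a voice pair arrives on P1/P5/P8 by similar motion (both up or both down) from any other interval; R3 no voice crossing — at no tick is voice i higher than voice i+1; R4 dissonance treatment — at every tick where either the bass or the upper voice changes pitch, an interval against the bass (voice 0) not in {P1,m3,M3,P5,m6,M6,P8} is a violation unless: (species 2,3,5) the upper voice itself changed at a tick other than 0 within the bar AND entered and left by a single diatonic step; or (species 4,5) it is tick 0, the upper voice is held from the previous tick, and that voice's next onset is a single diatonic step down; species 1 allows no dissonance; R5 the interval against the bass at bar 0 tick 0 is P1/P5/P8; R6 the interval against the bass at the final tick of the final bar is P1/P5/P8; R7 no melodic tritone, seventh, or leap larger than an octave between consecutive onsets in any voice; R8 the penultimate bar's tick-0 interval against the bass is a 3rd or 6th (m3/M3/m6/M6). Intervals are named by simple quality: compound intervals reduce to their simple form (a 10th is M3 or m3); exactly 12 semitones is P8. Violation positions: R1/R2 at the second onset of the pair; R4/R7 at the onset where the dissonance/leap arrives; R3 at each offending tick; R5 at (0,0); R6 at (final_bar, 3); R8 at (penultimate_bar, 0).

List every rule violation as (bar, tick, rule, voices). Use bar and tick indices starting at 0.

(1, 0, R4, (0, 1))
(1, 2, R4, (0, 1))
(4, 0, R4, (0, 1))
(7, 0, R1, (0, 1))

bar 0: v0=F3 v1=F4 downbeat P8
bar 1: v0=G3 v1=F4 downbeat m7
bar 2: v0=A3 v1=C4 downbeat m3
bar 3: v0=F3 v1=C4 downbeat P5
bar 4: v0=E3 v1=A3 downbeat P4
bar 5: v0=D3 v1=C4 downbeat m7
bar 6: v0=G3 v1=B3 downbeat M3
bar 7: v0=F3 v1=F4 downbeat P8
  -> R4 @ bar 1 tick 0 v(0, 1): G3/F4 m7 untreated
  -> R4 @ bar 1 tick 2 v(0, 1): G3/C4 P4 untreated
  -> R4 @ bar 4 tick 0 v(0, 1): E3/A3 P4 untreated
  -> R1 @ bar 7 tick 0 v(0, 1): G3/G4 P8 -> F3/F4 P8 similar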